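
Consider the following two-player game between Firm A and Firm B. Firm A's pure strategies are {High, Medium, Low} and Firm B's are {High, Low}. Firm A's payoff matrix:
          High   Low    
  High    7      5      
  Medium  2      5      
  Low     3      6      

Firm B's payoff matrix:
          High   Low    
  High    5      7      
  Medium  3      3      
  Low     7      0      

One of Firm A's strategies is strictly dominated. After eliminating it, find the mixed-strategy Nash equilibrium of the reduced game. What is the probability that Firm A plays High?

p = 7/9

Firm A's strategy Medium is strictly dominated by Low: 3 > 2 and 6 > 5. Eliminate Medium.
Firm B's indifference between High and Low determines Firm A's mixing probability p:
  Firm B's payoff from High: p·5 + (1−p)·7 = -2p + 7
  Firm B's payoff from Low: p·7 + (1−p)·0 = 7p
  -2p + 7 = 7p  ⇒  -9p = -7  ⇒  p = 7/9.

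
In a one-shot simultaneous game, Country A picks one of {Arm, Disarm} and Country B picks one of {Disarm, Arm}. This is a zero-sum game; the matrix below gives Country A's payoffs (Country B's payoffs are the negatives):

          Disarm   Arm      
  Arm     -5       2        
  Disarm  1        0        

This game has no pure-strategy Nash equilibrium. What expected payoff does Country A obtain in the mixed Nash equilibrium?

1/4

In a mixed equilibrium Country A is indifferent between Arm and Disarm; this condition fixes q.
  Country A's expected payoff from Arm: q·(-5) + (1−q)·2 = -7q + 2
  Country A's expected payoff from Disarm: q·1 + (1−q)·0 = q
  -7q + 2 = q  ⇒  -8q = -2  ⇒  q = 1/4.
At equilibrium Country A is indifferent across rows, so Country A's payoff equals the payoff from Arm: (1/4)·(-5) + (3/4)·2 = 1/4.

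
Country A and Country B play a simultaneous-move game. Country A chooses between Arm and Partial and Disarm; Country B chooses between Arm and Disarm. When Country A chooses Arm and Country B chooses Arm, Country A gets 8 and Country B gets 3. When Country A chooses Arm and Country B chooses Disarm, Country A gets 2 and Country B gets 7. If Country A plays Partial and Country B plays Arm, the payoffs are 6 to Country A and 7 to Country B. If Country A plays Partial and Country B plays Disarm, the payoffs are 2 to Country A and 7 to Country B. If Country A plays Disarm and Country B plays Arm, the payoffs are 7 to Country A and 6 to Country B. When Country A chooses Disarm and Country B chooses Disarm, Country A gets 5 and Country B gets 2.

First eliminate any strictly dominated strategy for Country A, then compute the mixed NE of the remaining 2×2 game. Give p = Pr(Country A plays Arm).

Country A's strategy Partial is strictly dominated by Disarm: 7 > 6 and 5 > 2. Eliminate Partial.
Country A's mix must leave Country B indifferent between Arm and Disarm.
  Country B's payoff to Arm: p·3 + (1−p)·6 = -3p + 6
  Country B's payoff to Disarm: p·7 + (1−p)·2 = 5p + 2
  -3p + 6 = 5p + 2  ⇒  -8p = -4  ⇒  p = 1/2.

p = 1/2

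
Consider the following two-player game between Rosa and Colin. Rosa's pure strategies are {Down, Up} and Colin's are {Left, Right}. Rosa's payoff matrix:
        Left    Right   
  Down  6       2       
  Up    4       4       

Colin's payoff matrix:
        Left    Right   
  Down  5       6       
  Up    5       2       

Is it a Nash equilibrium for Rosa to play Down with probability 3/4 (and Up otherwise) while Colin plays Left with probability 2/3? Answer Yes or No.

Given Colin's mix q = 2/3, Rosa's payoff from Down is 14/3 but from Up is 4. Rosa strictly prefers Down, so Rosa would not mix.
So the proposed profile is not a Nash equilibrium.

No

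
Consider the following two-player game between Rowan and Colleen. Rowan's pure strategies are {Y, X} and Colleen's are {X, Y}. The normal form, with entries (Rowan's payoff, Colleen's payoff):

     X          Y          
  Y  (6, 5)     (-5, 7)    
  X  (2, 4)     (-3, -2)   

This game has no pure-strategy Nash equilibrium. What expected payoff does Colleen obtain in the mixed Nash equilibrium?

19/4

Rowan's mix must leave Colleen indifferent between X and Y.
  Colleen's payoff from X: p·5 + (1−p)·4 = p + 4
  Colleen's payoff from Y: p·7 + (1−p)·(-2) = 9p - 2
  p + 4 = 9p - 2  ⇒  -8p = -6  ⇒  p = 3/4.
At equilibrium Colleen is indifferent across columns, so Colleen's payoff equals the payoff from X: (3/4)·5 + (1/4)·4 = 19/4.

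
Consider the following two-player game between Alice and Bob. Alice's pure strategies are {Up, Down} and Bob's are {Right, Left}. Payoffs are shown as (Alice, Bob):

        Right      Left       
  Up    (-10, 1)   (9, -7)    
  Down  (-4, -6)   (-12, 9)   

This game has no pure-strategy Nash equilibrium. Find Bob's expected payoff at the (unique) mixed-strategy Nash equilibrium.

-33/23

Set Bob's expected payoff from Right equal to that from Left:
  Bob's payoff to Right: p·1 + (1−p)·(-6) = 7p - 6
  Bob's payoff to Left: p·(-7) + (1−p)·9 = -16p + 9
  7p - 6 = -16p + 9  ⇒  23p = 15  ⇒  p = 15/23.
At equilibrium Bob is indifferent across columns, so Bob's payoff equals the payoff from Right: (15/23)·1 + (8/23)·(-6) = -33/23.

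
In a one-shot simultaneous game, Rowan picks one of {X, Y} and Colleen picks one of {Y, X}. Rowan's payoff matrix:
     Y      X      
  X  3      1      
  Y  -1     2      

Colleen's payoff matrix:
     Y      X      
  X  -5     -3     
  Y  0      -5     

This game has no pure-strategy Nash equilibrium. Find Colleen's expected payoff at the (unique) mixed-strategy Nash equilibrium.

-25/7

Set Colleen's expected payoff from Y equal to that from X:
  Colleen's payoff to Y: p·(-5) + (1−p)·0 = -5p
  Colleen's payoff to X: p·(-3) + (1−p)·(-5) = 2p - 5
  -5p = 2p - 5  ⇒  -7p = -5  ⇒  p = 5/7.
At equilibrium Colleen is indifferent across columns, so Colleen's payoff equals the payoff from Y: (5/7)·(-5) + (2/7)·0 = -25/7.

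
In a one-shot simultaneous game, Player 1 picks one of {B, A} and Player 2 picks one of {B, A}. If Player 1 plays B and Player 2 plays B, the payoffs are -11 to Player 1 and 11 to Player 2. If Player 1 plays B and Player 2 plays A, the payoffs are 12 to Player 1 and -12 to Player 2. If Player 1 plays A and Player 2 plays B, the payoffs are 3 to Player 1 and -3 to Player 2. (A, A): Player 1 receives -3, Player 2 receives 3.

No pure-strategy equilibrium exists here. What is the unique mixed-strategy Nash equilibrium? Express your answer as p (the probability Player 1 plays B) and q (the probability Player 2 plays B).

p = 6/29, q = 15/29

For Player 2 to be willing to mix, Player 2 must be indifferent between B and A, which pins down Player 1's mix.
  Player 2's expected payoff from B: p·11 + (1−p)·(-3) = 14p - 3
  Player 2's expected payoff from A: p·(-12) + (1−p)·3 = -15p + 3
  14p - 3 = -15p + 3  ⇒  29p = 6  ⇒  p = 6/29.
Set Player 1's expected payoff from B equal to that from A:
  Player 1's payoff from B: q·(-11) + (1−q)·12 = -23q + 12
  Player 1's payoff from A: q·3 + (1−q)·(-3) = 6q - 3
  -23q + 12 = 6q - 3  ⇒  -29q = -15  ⇒  q = 15/29.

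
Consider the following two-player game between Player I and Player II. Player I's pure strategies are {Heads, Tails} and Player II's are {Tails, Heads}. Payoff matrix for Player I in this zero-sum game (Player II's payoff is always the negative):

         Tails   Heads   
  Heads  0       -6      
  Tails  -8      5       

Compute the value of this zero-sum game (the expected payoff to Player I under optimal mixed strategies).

In a mixed equilibrium Player I is indifferent between Heads and Tails; this condition fixes q.
  Player I's payoff from Heads: q·0 + (1−q)·(-6) = 6q - 6
  Player I's payoff from Tails: q·(-8) + (1−q)·5 = -13q + 5
  6q - 6 = -13q + 5  ⇒  19q = 11  ⇒  q = 11/19.
The value is Player I's expected payoff against this mix (using Heads): (11/19)·0 + (8/19)·(-6) = -48/19.

v = -48/19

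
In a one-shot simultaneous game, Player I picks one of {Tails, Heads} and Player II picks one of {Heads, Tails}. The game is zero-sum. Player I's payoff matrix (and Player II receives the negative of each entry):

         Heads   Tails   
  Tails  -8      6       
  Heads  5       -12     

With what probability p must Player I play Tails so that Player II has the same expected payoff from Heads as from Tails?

Set Player II's expected payoff from Heads equal to that from Tails:
  Player II's payoff to Heads: p·8 + (1−p)·(-5) = 13p - 5
  Player II's payoff to Tails: p·(-6) + (1−p)·12 = -18p + 12
  13p - 5 = -18p + 12  ⇒  31p = 17  ⇒  p = 17/31.

p = 17/31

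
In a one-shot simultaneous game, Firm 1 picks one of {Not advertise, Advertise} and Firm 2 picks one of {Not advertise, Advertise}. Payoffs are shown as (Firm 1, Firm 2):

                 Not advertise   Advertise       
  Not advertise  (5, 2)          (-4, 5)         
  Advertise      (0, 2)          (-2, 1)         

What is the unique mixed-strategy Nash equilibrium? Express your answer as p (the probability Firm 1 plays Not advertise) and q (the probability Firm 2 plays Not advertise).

For Firm 2 to be willing to mix, Firm 2 must be indifferent between Not advertise and Advertise, which pins down Firm 1's mix.
  Firm 2's expected payoff from Not advertise: p·2 + (1−p)·2 = 2
  Firm 2's expected payoff from Advertise: p·5 + (1−p)·1 = 4p + 1
  2 = 4p + 1  ⇒  -4p = -1  ⇒  p = 1/4.
In a mixed equilibrium Firm 1 is indifferent between Not advertise and Advertise; this condition fixes q.
  Firm 1's payoff from Not advertise: q·5 + (1−q)·(-4) = 9q - 4
  Firm 1's payoff from Advertise: q·0 + (1−q)·(-2) = 2q - 2
  9q - 4 = 2q - 2  ⇒  7q = 2  ⇒  q = 2/7.

p = 1/4, q = 2/7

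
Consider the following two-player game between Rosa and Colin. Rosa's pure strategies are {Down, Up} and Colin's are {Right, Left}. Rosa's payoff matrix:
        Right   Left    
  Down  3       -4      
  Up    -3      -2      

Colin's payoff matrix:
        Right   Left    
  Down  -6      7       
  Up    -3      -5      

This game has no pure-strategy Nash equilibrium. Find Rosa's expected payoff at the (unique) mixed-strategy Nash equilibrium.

Rosa's indifference between Down and Up determines Colin's mixing probability q:
  Rosa's payoff to Down: q·3 + (1−q)·(-4) = 7q - 4
  Rosa's payoff to Up: q·(-3) + (1−q)·(-2) = -q - 2
  7q - 4 = -q - 2  ⇒  8q = 2  ⇒  q = 1/4.
At equilibrium Rosa is indifferent across rows, so Rosa's payoff equals the payoff from Down: (1/4)·3 + (3/4)·(-4) = -9/4.

-9/4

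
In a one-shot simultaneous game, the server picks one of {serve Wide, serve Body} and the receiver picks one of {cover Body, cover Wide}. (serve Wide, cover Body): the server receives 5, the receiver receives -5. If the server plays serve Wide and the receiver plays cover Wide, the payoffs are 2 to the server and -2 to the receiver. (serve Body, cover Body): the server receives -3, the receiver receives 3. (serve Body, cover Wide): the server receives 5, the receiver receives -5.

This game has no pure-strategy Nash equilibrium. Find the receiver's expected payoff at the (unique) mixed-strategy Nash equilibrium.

-31/11

The receiver's indifference between cover Body and cover Wide determines the server's mixing probability p:
  the receiver's payoff from cover Body: p·(-5) + (1−p)·3 = -8p + 3
  the receiver's payoff from cover Wide: p·(-2) + (1−p)·(-5) = 3p - 5
  -8p + 3 = 3p - 5  ⇒  -11p = -8  ⇒  p = 8/11.
At equilibrium the receiver is indifferent across columns, so the receiver's payoff equals the payoff from cover Body: (8/11)·(-5) + (3/11)·3 = -31/11.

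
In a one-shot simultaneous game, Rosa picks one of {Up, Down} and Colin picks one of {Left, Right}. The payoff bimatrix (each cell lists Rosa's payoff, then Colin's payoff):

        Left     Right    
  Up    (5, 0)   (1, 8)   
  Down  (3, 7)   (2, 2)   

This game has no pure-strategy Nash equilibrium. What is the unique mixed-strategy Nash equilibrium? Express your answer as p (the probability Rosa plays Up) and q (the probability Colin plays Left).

p = 5/13, q = 1/3

Set Colin's expected payoff from Left equal to that from Right:
  Colin's payoff to Left: p·0 + (1−p)·7 = -7p + 7
  Colin's payoff to Right: p·8 + (1−p)·2 = 6p + 2
  -7p + 7 = 6p + 2  ⇒  -13p = -5  ⇒  p = 5/13.
In a mixed equilibrium Rosa is indifferent between Up and Down; this condition fixes q.
  Rosa's expected payoff from Up: q·5 + (1−q)·1 = 4q + 1
  Rosa's expected payoff from Down: q·3 + (1−q)·2 = q + 2
  4q + 1 = q + 2  ⇒  3q = 1  ⇒  q = 1/3.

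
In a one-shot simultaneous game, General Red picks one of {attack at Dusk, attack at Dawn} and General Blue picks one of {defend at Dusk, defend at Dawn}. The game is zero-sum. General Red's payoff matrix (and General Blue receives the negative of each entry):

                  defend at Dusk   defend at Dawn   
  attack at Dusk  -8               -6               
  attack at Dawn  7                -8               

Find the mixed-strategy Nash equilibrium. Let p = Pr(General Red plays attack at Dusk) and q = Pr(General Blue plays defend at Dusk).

Set General Blue's expected payoff from defend at Dusk equal to that from defend at Dawn:
  General Blue's expected payoff from defend at Dusk: p·8 + (1−p)·(-7) = 15p - 7
  General Blue's expected payoff from defend at Dawn: p·6 + (1−p)·8 = -2p + 8
  15p - 7 = -2p + 8  ⇒  17p = 15  ⇒  p = 15/17.
General Blue's mix must leave General Red indifferent between attack at Dusk and attack at Dawn.
  General Red's payoff from attack at Dusk: q·(-8) + (1−q)·(-6) = -2q - 6
  General Red's payoff from attack at Dawn: q·7 + (1−q)·(-8) = 15q - 8
  -2q - 6 = 15q - 8  ⇒  -17q = -2  ⇒  q = 2/17.

p = 15/17, q = 2/17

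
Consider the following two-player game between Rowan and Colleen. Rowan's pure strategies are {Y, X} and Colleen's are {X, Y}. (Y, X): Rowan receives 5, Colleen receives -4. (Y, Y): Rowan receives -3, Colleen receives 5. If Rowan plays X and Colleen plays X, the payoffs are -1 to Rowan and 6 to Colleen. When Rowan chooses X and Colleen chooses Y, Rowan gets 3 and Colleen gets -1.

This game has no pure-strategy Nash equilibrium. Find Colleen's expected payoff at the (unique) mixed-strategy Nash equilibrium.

Rowan's mix must leave Colleen indifferent between X and Y.
  Colleen's payoff to X: p·(-4) + (1−p)·6 = -10p + 6
  Colleen's payoff to Y: p·5 + (1−p)·(-1) = 6p - 1
  -10p + 6 = 6p - 1  ⇒  -16p = -7  ⇒  p = 7/16.
At equilibrium Colleen is indifferent across columns, so Colleen's payoff equals the payoff from X: (7/16)·(-4) + (9/16)·6 = 13/8.

13/8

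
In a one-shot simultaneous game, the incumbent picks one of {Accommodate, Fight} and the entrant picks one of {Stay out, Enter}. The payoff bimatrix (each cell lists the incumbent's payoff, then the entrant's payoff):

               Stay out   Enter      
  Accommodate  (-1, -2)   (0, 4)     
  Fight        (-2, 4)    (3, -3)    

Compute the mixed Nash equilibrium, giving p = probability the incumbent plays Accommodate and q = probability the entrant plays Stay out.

In a mixed equilibrium the entrant is indifferent between Stay out and Enter; this condition fixes p.
  the entrant's payoff to Stay out: p·(-2) + (1−p)·4 = -6p + 4
  the entrant's payoff to Enter: p·4 + (1−p)·(-3) = 7p - 3
  -6p + 4 = 7p - 3  ⇒  -13p = -7  ⇒  p = 7/13.
For the incumbent to be willing to mix, the incumbent must be indifferent between Accommodate and Fight, which pins down the entrant's mix.
  the incumbent's expected payoff from Accommodate: q·(-1) + (1−q)·0 = -q
  the incumbent's expected payoff from Fight: q·(-2) + (1−q)·3 = -5q + 3
  -q = -5q + 3  ⇒  4q = 3  ⇒  q = 3/4.

p = 7/13, q = 3/4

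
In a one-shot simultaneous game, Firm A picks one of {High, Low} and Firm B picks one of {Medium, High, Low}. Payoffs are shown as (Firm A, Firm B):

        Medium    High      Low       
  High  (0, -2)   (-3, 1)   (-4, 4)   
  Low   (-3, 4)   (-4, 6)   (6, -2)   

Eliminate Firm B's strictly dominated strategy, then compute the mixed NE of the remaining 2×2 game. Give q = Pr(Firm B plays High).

q = 10/11

Firm B's strategy Medium is strictly dominated by High: 1 > -2 and 6 > 4. Eliminate Medium.
Firm A's indifference between High and Low determines Firm B's mixing probability q:
  Firm A's expected payoff from High: q·(-3) + (1−q)·(-4) = q - 4
  Firm A's expected payoff from Low: q·(-4) + (1−q)·6 = -10q + 6
  q - 4 = -10q + 6  ⇒  11q = 10  ⇒  q = 10/11.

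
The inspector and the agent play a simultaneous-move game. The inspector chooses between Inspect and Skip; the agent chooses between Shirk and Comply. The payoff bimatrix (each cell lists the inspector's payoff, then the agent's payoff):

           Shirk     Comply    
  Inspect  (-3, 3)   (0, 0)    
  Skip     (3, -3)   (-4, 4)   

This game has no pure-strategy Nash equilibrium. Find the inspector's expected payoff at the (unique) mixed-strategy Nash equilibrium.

Set the inspector's expected payoff from Inspect equal to that from Skip:
  the inspector's payoff from Inspect: q·(-3) + (1−q)·0 = -3q
  the inspector's payoff from Skip: q·3 + (1−q)·(-4) = 7q - 4
  -3q = 7q - 4  ⇒  -10q = -4  ⇒  q = 2/5.
At equilibrium the inspector is indifferent across rows, so the inspector's payoff equals the payoff from Inspect: (2/5)·(-3) + (3/5)·0 = -6/5.

-6/5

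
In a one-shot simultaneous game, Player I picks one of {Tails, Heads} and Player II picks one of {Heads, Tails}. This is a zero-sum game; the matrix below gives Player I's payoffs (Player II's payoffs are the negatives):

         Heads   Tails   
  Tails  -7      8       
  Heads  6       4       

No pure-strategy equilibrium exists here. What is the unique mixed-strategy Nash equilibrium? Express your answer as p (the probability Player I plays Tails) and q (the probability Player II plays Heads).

p = 2/17, q = 4/17

In a mixed equilibrium Player II is indifferent between Heads and Tails; this condition fixes p.
  Player II's payoff from Heads: p·7 + (1−p)·(-6) = 13p - 6
  Player II's payoff from Tails: p·(-8) + (1−p)·(-4) = -4p - 4
  13p - 6 = -4p - 4  ⇒  17p = 2  ⇒  p = 2/17.
Player I's indifference between Tails and Heads determines Player II's mixing probability q:
  Player I's payoff to Tails: q·(-7) + (1−q)·8 = -15q + 8
  Player I's payoff to Heads: q·6 + (1−q)·4 = 2q + 4
  -15q + 8 = 2q + 4  ⇒  -17q = -4  ⇒  q = 4/17.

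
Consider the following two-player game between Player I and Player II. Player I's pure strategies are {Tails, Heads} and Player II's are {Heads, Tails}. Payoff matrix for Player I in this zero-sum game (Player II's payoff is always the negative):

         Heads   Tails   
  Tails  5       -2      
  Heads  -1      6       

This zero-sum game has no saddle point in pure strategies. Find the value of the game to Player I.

v = 2

Player I's indifference between Tails and Heads determines Player II's mixing probability q:
  Player I's payoff from Tails: q·5 + (1−q)·(-2) = 7q - 2
  Player I's payoff from Heads: q·(-1) + (1−q)·6 = -7q + 6
  7q - 2 = -7q + 6  ⇒  14q = 8  ⇒  q = 4/7.
The value is Player I's expected payoff against this mix (using Tails): (4/7)·5 + (3/7)·(-2) = 2.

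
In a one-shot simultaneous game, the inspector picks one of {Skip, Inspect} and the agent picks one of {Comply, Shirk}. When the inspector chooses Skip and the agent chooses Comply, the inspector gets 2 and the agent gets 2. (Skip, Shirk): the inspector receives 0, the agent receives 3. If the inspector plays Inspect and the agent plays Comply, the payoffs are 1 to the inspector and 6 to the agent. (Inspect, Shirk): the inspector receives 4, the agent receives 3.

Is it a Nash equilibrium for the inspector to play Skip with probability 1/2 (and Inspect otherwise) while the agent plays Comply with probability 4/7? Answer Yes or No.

No

Given the inspector's mix p = 1/2, the agent's payoff from Comply is 4 but from Shirk is 3. The agent strictly prefers Comply, so the agent would not mix.
So the proposed profile is not a Nash equilibrium.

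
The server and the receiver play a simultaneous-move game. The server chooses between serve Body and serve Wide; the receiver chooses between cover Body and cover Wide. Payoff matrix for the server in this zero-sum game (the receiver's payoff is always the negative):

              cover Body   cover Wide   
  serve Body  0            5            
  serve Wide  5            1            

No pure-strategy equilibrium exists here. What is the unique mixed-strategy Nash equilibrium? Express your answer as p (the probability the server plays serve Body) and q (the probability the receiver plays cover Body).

p = 4/9, q = 4/9

The receiver's indifference between cover Body and cover Wide determines the server's mixing probability p:
  the receiver's payoff from cover Body: p·0 + (1−p)·(-5) = 5p - 5
  the receiver's payoff from cover Wide: p·(-5) + (1−p)·(-1) = -4p - 1
  5p - 5 = -4p - 1  ⇒  9p = 4  ⇒  p = 4/9.
Set the server's expected payoff from serve Body equal to that from serve Wide:
  the server's payoff from serve Body: q·0 + (1−q)·5 = -5q + 5
  the server's payoff from serve Wide: q·5 + (1−q)·1 = 4q + 1
  -5q + 5 = 4q + 1  ⇒  -9q = -4  ⇒  q = 4/9.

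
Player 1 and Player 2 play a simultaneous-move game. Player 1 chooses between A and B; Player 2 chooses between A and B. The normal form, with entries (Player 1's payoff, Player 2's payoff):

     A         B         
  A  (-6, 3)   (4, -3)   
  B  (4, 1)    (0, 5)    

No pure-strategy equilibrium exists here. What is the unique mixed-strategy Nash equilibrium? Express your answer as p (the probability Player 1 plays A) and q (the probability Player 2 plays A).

p = 2/5, q = 2/7

Player 2's indifference between A and B determines Player 1's mixing probability p:
  Player 2's payoff from A: p·3 + (1−p)·1 = 2p + 1
  Player 2's payoff from B: p·(-3) + (1−p)·5 = -8p + 5
  2p + 1 = -8p + 5  ⇒  10p = 4  ⇒  p = 2/5.
For Player 1 to be willing to mix, Player 1 must be indifferent between A and B, which pins down Player 2's mix.
  Player 1's expected payoff from A: q·(-6) + (1−q)·4 = -10q + 4
  Player 1's expected payoff from B: q·4 + (1−q)·0 = 4q
  -10q + 4 = 4q  ⇒  -14q = -4  ⇒  q = 2/7.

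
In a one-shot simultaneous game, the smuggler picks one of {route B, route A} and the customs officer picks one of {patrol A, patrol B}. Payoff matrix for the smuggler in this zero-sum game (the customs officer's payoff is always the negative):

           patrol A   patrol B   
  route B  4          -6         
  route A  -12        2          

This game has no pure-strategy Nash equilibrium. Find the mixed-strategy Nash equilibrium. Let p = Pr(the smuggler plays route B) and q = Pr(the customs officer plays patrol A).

p = 7/12, q = 1/3

Set the customs officer's expected payoff from patrol A equal to that from patrol B:
  the customs officer's payoff to patrol A: p·(-4) + (1−p)·12 = -16p + 12
  the customs officer's payoff to patrol B: p·6 + (1−p)·(-2) = 8p - 2
  -16p + 12 = 8p - 2  ⇒  -24p = -14  ⇒  p = 7/12.
The customs officer's mix must leave the smuggler indifferent between route B and route A.
  the smuggler's payoff to route B: q·4 + (1−q)·(-6) = 10q - 6
  the smuggler's payoff to route A: q·(-12) + (1−q)·2 = -14q + 2
  10q - 6 = -14q + 2  ⇒  24q = 8  ⇒  q = 1/3.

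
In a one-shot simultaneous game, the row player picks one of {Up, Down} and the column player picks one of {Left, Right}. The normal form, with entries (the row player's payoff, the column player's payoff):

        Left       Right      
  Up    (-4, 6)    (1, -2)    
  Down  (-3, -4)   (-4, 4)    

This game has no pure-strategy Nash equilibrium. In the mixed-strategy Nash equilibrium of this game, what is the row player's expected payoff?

In a mixed equilibrium the row player is indifferent between Up and Down; this condition fixes q.
  the row player's expected payoff from Up: q·(-4) + (1−q)·1 = -5q + 1
  the row player's expected payoff from Down: q·(-3) + (1−q)·(-4) = q - 4
  -5q + 1 = q - 4  ⇒  -6q = -5  ⇒  q = 5/6.
At equilibrium the row player is indifferent across rows, so the row player's payoff equals the payoff from Up: (5/6)·(-4) + (1/6)·1 = -19/6.

-19/6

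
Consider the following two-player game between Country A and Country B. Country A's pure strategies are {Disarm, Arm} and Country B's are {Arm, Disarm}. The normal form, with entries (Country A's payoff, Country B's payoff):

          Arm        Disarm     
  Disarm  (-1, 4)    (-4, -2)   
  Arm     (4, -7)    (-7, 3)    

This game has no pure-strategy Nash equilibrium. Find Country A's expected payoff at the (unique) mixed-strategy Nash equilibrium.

For Country A to be willing to mix, Country A must be indifferent between Disarm and Arm, which pins down Country B's mix.
  Country A's expected payoff from Disarm: q·(-1) + (1−q)·(-4) = 3q - 4
  Country A's expected payoff from Arm: q·4 + (1−q)·(-7) = 11q - 7
  3q - 4 = 11q - 7  ⇒  -8q = -3  ⇒  q = 3/8.
At equilibrium Country A is indifferent across rows, so Country A's payoff equals the payoff from Disarm: (3/8)·(-1) + (5/8)·(-4) = -23/8.

-23/8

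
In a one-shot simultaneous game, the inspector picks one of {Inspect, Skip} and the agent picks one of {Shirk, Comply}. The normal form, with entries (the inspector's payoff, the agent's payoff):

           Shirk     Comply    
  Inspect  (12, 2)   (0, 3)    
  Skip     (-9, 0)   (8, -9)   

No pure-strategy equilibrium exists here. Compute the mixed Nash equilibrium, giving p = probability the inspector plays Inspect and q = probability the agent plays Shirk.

p = 9/10, q = 8/29

The inspector's mix must leave the agent indifferent between Shirk and Comply.
  the agent's expected payoff from Shirk: p·2 + (1−p)·0 = 2p
  the agent's expected payoff from Comply: p·3 + (1−p)·(-9) = 12p - 9
  2p = 12p - 9  ⇒  -10p = -9  ⇒  p = 9/10.
In a mixed equilibrium the inspector is indifferent between Inspect and Skip; this condition fixes q.
  the inspector's expected payoff from Inspect: q·12 + (1−q)·0 = 12q
  the inspector's expected payoff from Skip: q·(-9) + (1−q)·8 = -17q + 8
  12q = -17q + 8  ⇒  29q = 8  ⇒  q = 8/29.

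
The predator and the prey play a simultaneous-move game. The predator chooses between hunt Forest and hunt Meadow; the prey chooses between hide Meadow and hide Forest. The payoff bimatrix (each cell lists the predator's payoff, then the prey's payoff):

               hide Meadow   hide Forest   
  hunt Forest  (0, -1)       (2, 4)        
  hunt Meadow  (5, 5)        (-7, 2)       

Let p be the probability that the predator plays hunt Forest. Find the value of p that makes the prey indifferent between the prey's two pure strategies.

p = 3/8

For the prey to be willing to mix, the prey must be indifferent between hide Meadow and hide Forest, which pins down the predator's mix.
  the prey's payoff to hide Meadow: p·(-1) + (1−p)·5 = -6p + 5
  the prey's payoff to hide Forest: p·4 + (1−p)·2 = 2p + 2
  -6p + 5 = 2p + 2  ⇒  -8p = -3  ⇒  p = 3/8.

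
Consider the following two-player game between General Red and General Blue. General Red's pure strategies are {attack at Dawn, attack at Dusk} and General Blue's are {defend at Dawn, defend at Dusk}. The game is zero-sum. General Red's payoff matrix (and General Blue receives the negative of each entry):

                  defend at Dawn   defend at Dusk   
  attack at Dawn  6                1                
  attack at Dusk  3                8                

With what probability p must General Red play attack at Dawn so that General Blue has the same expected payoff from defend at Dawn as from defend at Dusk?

p = 1/2

General Red's mix must leave General Blue indifferent between defend at Dawn and defend at Dusk.
  General Blue's payoff to defend at Dawn: p·(-6) + (1−p)·(-3) = -3p - 3
  General Blue's payoff to defend at Dusk: p·(-1) + (1−p)·(-8) = 7p - 8
  -3p - 3 = 7p - 8  ⇒  -10p = -5  ⇒  p = 1/2.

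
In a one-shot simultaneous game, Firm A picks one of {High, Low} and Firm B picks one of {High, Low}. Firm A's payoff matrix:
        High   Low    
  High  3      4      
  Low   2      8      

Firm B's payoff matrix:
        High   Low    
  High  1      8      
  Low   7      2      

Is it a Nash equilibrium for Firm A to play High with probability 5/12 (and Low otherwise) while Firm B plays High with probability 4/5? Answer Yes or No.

Check Firm B's indifference given Firm A's mix p = 5/12:
  payoff from High = 9/2; payoff from Low = 9/2 — equal.
Check Firm A's indifference given Firm B's mix q = 4/5:
  payoff from High = 16/5; payoff from Low = 16/5 — equal.
Both players are indifferent, so neither can profitably deviate.

Yes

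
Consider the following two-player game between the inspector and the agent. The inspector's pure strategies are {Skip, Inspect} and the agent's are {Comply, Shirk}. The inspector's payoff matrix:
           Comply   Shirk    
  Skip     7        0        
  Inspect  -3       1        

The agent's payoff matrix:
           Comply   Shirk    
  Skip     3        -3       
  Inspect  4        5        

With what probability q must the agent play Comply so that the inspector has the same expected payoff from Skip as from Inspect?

Set the inspector's expected payoff from Skip equal to that from Inspect:
  the inspector's payoff from Skip: q·7 + (1−q)·0 = 7q
  the inspector's payoff from Inspect: q·(-3) + (1−q)·1 = -4q + 1
  7q = -4q + 1  ⇒  11q = 1  ⇒  q = 1/11.

q = 1/11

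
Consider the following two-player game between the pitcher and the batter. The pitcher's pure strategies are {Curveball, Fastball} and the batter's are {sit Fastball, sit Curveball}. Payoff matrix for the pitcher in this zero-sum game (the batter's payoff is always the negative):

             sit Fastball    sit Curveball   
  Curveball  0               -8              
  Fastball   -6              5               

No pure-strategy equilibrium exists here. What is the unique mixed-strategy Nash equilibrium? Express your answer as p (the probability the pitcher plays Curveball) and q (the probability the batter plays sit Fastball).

p = 11/19, q = 13/19

Set the batter's expected payoff from sit Fastball equal to that from sit Curveball:
  the batter's payoff to sit Fastball: p·0 + (1−p)·6 = -6p + 6
  the batter's payoff to sit Curveball: p·8 + (1−p)·(-5) = 13p - 5
  -6p + 6 = 13p - 5  ⇒  -19p = -11  ⇒  p = 11/19.
In a mixed equilibrium the pitcher is indifferent between Curveball and Fastball; this condition fixes q.
  the pitcher's payoff to Curveball: q·0 + (1−q)·(-8) = 8q - 8
  the pitcher's payoff to Fastball: q·(-6) + (1−q)·5 = -11q + 5
  8q - 8 = -11q + 5  ⇒  19q = 13  ⇒  q = 13/19.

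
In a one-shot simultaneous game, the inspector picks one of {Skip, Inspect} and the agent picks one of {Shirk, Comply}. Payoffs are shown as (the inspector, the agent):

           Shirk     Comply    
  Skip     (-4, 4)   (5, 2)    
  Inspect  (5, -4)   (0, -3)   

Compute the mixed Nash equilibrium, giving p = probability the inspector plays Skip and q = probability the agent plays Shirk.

For the agent to be willing to mix, the agent must be indifferent between Shirk and Comply, which pins down the inspector's mix.
  the agent's payoff from Shirk: p·4 + (1−p)·(-4) = 8p - 4
  the agent's payoff from Comply: p·2 + (1−p)·(-3) = 5p - 3
  8p - 4 = 5p - 3  ⇒  3p = 1  ⇒  p = 1/3.
Set the inspector's expected payoff from Skip equal to that from Inspect:
  the inspector's payoff from Skip: q·(-4) + (1−q)·5 = -9q + 5
  the inspector's payoff from Inspect: q·5 + (1−q)·0 = 5q
  -9q + 5 = 5q  ⇒  -14q = -5  ⇒  q = 5/14.

p = 1/3, q = 5/14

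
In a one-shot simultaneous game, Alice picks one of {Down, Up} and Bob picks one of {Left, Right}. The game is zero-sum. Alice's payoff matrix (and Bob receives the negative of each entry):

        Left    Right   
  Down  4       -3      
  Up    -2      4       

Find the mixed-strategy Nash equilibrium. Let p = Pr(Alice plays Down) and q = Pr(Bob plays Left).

p = 6/13, q = 7/13

Alice's mix must leave Bob indifferent between Left and Right.
  Bob's expected payoff from Left: p·(-4) + (1−p)·2 = -6p + 2
  Bob's expected payoff from Right: p·3 + (1−p)·(-4) = 7p - 4
  -6p + 2 = 7p - 4  ⇒  -13p = -6  ⇒  p = 6/13.
Bob's mix must leave Alice indifferent between Down and Up.
  Alice's payoff to Down: q·4 + (1−q)·(-3) = 7q - 3
  Alice's payoff to Up: q·(-2) + (1−q)·4 = -6q + 4
  7q - 3 = -6q + 4  ⇒  13q = 7  ⇒  q = 7/13.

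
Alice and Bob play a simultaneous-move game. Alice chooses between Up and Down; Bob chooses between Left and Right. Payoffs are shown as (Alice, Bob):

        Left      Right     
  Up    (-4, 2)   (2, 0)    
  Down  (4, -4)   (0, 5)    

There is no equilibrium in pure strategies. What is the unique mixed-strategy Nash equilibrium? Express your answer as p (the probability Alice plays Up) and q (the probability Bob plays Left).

Set Bob's expected payoff from Left equal to that from Right:
  Bob's payoff to Left: p·2 + (1−p)·(-4) = 6p - 4
  Bob's payoff to Right: p·0 + (1−p)·5 = -5p + 5
  6p - 4 = -5p + 5  ⇒  11p = 9  ⇒  p = 9/11.
Set Alice's expected payoff from Up equal to that from Down:
  Alice's payoff from Up: q·(-4) + (1−q)·2 = -6q + 2
  Alice's payoff from Down: q·4 + (1−q)·0 = 4q
  -6q + 2 = 4q  ⇒  -10q = -2  ⇒  q = 1/5.

p = 9/11, q = 1/5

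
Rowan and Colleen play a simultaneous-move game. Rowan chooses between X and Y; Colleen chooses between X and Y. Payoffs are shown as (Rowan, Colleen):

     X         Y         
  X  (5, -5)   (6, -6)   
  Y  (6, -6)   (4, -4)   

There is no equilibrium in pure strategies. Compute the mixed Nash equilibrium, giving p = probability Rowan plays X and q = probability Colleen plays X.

In a mixed equilibrium Colleen is indifferent between X and Y; this condition fixes p.
  Colleen's payoff from X: p·(-5) + (1−p)·(-6) = p - 6
  Colleen's payoff from Y: p·(-6) + (1−p)·(-4) = -2p - 4
  p - 6 = -2p - 4  ⇒  3p = 2  ⇒  p = 2/3.
In a mixed equilibrium Rowan is indifferent between X and Y; this condition fixes q.
  Rowan's payoff from X: q·5 + (1−q)·6 = -q + 6
  Rowan's payoff from Y: q·6 + (1−q)·4 = 2q + 4
  -q + 6 = 2q + 4  ⇒  -3q = -2  ⇒  q = 2/3.

p = 2/3, q = 2/3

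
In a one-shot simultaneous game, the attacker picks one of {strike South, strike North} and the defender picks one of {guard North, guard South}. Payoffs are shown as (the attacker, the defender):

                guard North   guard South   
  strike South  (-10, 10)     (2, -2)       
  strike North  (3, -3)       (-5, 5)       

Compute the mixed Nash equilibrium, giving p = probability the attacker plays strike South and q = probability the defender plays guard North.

For the defender to be willing to mix, the defender must be indifferent between guard North and guard South, which pins down the attacker's mix.
  the defender's expected payoff from guard North: p·10 + (1−p)·(-3) = 13p - 3
  the defender's expected payoff from guard South: p·(-2) + (1−p)·5 = -7p + 5
  13p - 3 = -7p + 5  ⇒  20p = 8  ⇒  p = 2/5.
In a mixed equilibrium the attacker is indifferent between strike South and strike North; this condition fixes q.
  the attacker's payoff from strike South: q·(-10) + (1−q)·2 = -12q + 2
  the attacker's payoff from strike North: q·3 + (1−q)·(-5) = 8q - 5
  -12q + 2 = 8q - 5  ⇒  -20q = -7  ⇒  q = 7/20.

p = 2/5, q = 7/20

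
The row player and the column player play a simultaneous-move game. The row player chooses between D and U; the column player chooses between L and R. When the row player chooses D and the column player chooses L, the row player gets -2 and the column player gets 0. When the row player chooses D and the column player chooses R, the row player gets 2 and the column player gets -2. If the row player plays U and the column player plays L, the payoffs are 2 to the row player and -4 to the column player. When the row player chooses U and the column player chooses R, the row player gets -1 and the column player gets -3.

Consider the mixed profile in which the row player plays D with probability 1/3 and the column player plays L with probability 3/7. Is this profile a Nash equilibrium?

Check the column player's indifference given the row player's mix p = 1/3:
  payoff from L = -8/3; payoff from R = -8/3 — equal.
Check the row player's indifference given the column player's mix q = 3/7:
  payoff from D = 2/7; payoff from U = 2/7 — equal.
Both players are indifferent, so neither can profitably deviate.

Yes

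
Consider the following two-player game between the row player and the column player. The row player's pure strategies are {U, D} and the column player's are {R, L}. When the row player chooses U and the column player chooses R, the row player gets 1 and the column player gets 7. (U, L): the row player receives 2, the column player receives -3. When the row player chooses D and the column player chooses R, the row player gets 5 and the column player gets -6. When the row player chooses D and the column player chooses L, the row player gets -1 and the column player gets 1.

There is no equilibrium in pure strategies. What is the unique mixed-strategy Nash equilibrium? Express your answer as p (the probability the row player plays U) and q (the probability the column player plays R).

The row player's mix must leave the column player indifferent between R and L.
  the column player's payoff from R: p·7 + (1−p)·(-6) = 13p - 6
  the column player's payoff from L: p·(-3) + (1−p)·1 = -4p + 1
  13p - 6 = -4p + 1  ⇒  17p = 7  ⇒  p = 7/17.
Set the row player's expected payoff from U equal to that from D:
  the row player's expected payoff from U: q·1 + (1−q)·2 = -q + 2
  the row player's expected payoff from D: q·5 + (1−q)·(-1) = 6q - 1
  -q + 2 = 6q - 1  ⇒  -7q = -3  ⇒  q = 3/7.

p = 7/17, q = 3/7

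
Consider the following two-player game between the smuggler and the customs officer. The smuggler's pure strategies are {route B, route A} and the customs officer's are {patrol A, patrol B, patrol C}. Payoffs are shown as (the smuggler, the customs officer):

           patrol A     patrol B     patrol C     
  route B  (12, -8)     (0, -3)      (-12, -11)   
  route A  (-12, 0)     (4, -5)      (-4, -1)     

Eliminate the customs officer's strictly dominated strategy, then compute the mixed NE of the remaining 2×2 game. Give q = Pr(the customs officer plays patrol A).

The customs officer's strategy patrol C is strictly dominated by patrol A: -8 > -11 and 0 > -1. Eliminate patrol C.
The customs officer's mix must leave the smuggler indifferent between route B and route A.
  the smuggler's payoff from route B: q·12 + (1−q)·0 = 12q
  the smuggler's payoff from route A: q·(-12) + (1−q)·4 = -16q + 4
  12q = -16q + 4  ⇒  28q = 4  ⇒  q = 1/7.

q = 1/7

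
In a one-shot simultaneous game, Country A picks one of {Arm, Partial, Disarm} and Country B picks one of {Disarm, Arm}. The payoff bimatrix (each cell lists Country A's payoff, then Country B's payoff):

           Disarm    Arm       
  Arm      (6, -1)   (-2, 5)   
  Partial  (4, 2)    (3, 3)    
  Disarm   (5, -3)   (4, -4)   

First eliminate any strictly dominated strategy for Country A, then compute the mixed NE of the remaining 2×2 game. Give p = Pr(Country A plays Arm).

Country A's strategy Partial is strictly dominated by Disarm: 5 > 4 and 4 > 3. Eliminate Partial.
Country A's mix must leave Country B indifferent between Disarm and Arm.
  Country B's expected payoff from Disarm: p·(-1) + (1−p)·(-3) = 2p - 3
  Country B's expected payoff from Arm: p·5 + (1−p)·(-4) = 9p - 4
  2p - 3 = 9p - 4  ⇒  -7p = -1  ⇒  p = 1/7.

p = 1/7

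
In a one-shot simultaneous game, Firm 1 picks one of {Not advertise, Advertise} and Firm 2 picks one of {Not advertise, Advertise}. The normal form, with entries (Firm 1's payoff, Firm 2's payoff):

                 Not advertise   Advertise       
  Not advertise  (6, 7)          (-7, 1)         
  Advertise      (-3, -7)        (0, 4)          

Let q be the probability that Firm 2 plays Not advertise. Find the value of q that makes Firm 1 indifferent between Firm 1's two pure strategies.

Set Firm 1's expected payoff from Not advertise equal to that from Advertise:
  Firm 1's expected payoff from Not advertise: q·6 + (1−q)·(-7) = 13q - 7
  Firm 1's expected payoff from Advertise: q·(-3) + (1−q)·0 = -3q
  13q - 7 = -3q  ⇒  16q = 7  ⇒  q = 7/16.

q = 7/16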